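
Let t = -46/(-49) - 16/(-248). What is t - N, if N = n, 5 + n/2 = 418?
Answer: -1253170/1519 ≈ -825.00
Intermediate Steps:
n = 826 (n = -10 + 2*418 = -10 + 836 = 826)
t = 1524/1519 (t = -46*(-1/49) - 16*(-1/248) = 46/49 + 2/31 = 1524/1519 ≈ 1.0033)
N = 826
t - N = 1524/1519 - 1*826 = 1524/1519 - 826 = -1253170/1519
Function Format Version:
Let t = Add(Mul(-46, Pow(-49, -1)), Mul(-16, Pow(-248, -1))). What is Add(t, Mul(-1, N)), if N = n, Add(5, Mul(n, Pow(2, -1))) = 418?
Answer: Rational(-1253170, 1519) ≈ -825.00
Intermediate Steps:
n = 826 (n = Add(-10, Mul(2, 418)) = Add(-10, 836) = 826)
t = Rational(1524, 1519) (t = Add(Mul(-46, Rational(-1, 49)), Mul(-16, Rational(-1, 248))) = Add(Rational(46, 49), Rational(2, 31)) = Rational(1524, 1519) ≈ 1.0033)
N = 826
Add(t, Mul(-1, N)) = Add(Rational(1524, 1519), Mul(-1, 826)) = Add(Rational(1524, 1519), -826) = Rational(-1253170, 1519)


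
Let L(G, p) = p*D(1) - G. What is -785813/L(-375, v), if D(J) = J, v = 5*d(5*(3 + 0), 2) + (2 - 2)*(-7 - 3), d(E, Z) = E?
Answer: -785813/450 ≈ -1746.3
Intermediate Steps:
v = 75 (v = 5*(5*(3 + 0)) + (2 - 2)*(-7 - 3) = 5*(5*3) + 0*(-10) = 5*15 + 0 = 75 + 0 = 75)
L(G, p) = p - G (L(G, p) = p*1 - G = p - G)
-785813/L(-375, v) = -785813/(75 - 1*(-375)) = -785813/(75 + 375) = -785813/450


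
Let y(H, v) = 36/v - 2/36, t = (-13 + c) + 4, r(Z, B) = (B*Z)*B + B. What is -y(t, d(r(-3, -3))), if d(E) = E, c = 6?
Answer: 113/90 ≈ 1.2556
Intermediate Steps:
r(Z, B) = B + Z*B**2 (r(Z, B) = Z*B**2 + B = B + Z*B**2)
t = -3 (t = (-13 + 6) + 4 = -7 + 4 = -3)
y(H, v) = -1/18 + 36/v (y(H, v) = 36/v - 2*1/36 = 36/v - 1/18 = -1/18 + 36/v)
-y(t, d(r(-3, -3))) = -(648 - (-3)*(1 - 3*(-3)))/(18*((-3*(1 - 3*(-3))))) = -(648 - (-3)*(1 + 9))/(18*((-3*(1 + 9)))) = -(648 - (-3)*10)/(18*((-3*10))) = -(648 - 1*(-30))/(18*(-30)) = -(-1)*(648 + 30)/(18*30) = -(-1)*678/(18*30) = -1*(-113/90) = 113/90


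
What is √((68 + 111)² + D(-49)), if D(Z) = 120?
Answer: √32161 ≈ 179.33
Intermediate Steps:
√((68 + 111)² + D(-49)) = √((68 + 111)² + 120) = √(179² + 120) = √(32041 + 120) = √32161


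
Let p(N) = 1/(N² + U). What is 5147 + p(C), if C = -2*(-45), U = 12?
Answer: 41752465/8112 ≈ 5147.0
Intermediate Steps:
C = 90
p(N) = 1/(12 + N²) (p(N) = 1/(N² + 12) = 1/(12 + N²))
5147 + p(C) = 5147 + 1/(12 + 90²) = 5147 + 1/(12 + 8100) = 5147 + 1/8112 = 41752465/8112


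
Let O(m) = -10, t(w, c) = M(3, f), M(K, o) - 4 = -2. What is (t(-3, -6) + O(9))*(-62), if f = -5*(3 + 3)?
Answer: 496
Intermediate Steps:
f = -30 (f = -5*6 = -30)
M(K, o) = 2 (M(K, o) = 4 - 2 = 2)
t(w, c) = 2
(t(-3, -6) + O(9))*(-62) = (2 - 10)*(-62) = -8*(-62) = 496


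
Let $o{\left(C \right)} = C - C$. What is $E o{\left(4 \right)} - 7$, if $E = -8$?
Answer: $-7$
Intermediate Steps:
$o{\left(C \right)} = 0$
$E o{\left(4 \right)} - 7 = \left(-8\right) 0 - 7 = 0 - 7 = -7$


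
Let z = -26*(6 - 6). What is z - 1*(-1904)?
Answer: 1904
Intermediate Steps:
z = 0 (z = -26*0 = 0)
z - 1*(-1904) = 0 - 1*(-1904) = 0 + 1904 = 1904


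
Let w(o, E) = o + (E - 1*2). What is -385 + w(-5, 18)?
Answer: -374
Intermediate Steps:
w(o, E) = -2 + E + o (w(o, E) = o + (E - 2) = o + (-2 + E) = -2 + E + o)
-385 + w(-5, 18) = -385 + (-2 + 18 - 5) = -385 + 11 = -374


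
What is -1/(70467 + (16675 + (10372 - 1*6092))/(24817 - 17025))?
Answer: -7792/549099819 ≈ -1.4191e-5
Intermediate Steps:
-1/(70467 + (16675 + (10372 - 1*6092))/(24817 - 17025)) = -1/(70467 + (16675 + (10372 - 6092))/7792) = -1/(70467 + (16675 + 4280)*(1/7792)) = -1/(70467 + 20955*(1/7792)) = -1/(70467 + 20955/7792) = -1/549099819/7792 = -1*7792/549099819 = -7792/549099819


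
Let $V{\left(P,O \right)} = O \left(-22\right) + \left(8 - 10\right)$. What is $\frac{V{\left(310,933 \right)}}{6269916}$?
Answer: $- \frac{5132}{1567479} \approx -0.003274$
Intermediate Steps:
$V{\left(P,O \right)} = -2 - 22 O$ ($V{\left(P,O \right)} = - 22 O + \left(8 - 10\right) = - 22 O - 2 = -2 - 22 O$)
$\frac{V{\left(310,933 \right)}}{6269916} = \frac{-2 - 20526}{6269916} = \left(-2 - 20526\right) \frac{1}{6269916} = \left(-20528\right) \frac{1}{6269916} = - \frac{5132}{1567479}$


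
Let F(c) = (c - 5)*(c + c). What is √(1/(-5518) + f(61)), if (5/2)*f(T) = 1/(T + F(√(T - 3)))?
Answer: √(280066090 + 1379500*√58)/(27590*√(177 - 10*√58)) ≈ 0.061525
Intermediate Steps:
F(c) = 2*c*(-5 + c) (F(c) = (-5 + c)*(2*c) = 2*c*(-5 + c))
f(T) = 2/(5*(T + 2*√(-3 + T)*(-5 + √(-3 + T)))) (f(T) = 2/(5*(T + 2*√(T - 3)*(-5 + √(T - 3)))) = 2/(5*(T + 2*√(-3 + T)*(-5 + √(-3 + T)))))
√(1/(-5518) + f(61)) = √(1/(-5518) + 2/(5*(-6 - 10*√(-3 + 61) + 3*61))) = √(-1/5518 + 2/(5*(-6 - 10*√58 + 183))) = √(-1/5518 + 2/(5*(177 - 10*√58)))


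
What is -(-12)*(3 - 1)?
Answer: 24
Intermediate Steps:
-(-12)*(3 - 1) = -(-12)*2 = -4*(-6) = 24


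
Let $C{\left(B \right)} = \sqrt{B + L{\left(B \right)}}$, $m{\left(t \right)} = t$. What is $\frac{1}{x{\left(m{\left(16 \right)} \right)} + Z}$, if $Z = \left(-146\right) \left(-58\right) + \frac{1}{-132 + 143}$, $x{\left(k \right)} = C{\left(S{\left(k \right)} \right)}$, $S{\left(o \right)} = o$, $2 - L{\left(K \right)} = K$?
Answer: $\frac{1024639}{8676735959} - \frac{121 \sqrt{2}}{8676735959} \approx 0.00011807$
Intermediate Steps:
$L{\left(K \right)} = 2 - K$
$C{\left(B \right)} = \sqrt{2}$ ($C{\left(B \right)} = \sqrt{B - \left(-2 + B\right)} = \sqrt{2}$)
$x{\left(k \right)} = \sqrt{2}$
$Z = \frac{93149}{11}$ ($Z = 8468 + \frac{1}{11} = \frac{93149}{11} \approx 8468.1$)
$\frac{1}{x{\left(m{\left(16 \right)} \right)} + Z} = \frac{1}{\sqrt{2} + \frac{93149}{11}} = \frac{1}{\frac{93149}{11} + \sqrt{2}}$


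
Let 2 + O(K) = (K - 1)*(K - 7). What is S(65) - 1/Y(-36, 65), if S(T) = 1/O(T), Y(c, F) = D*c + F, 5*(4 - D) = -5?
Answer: 153/17066 ≈ 0.0089652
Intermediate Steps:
D = 5 (D = 4 - ⅕*(-5) = 4 + 1 = 5)
Y(c, F) = F + 5*c (Y(c, F) = 5*c + F = F + 5*c)
O(K) = -2 + (-1 + K)*(-7 + K) (O(K) = -2 + (K - 1)*(K - 7) = -2 + (-1 + K)*(-7 + K))
S(T) = 1/(5 + T² - 8*T)
S(65) - 1/Y(-36, 65) = 1/(5 + 65² - 8*65) - 1/(65 + 5*(-36)) = 1/(5 + 4225 - 520) - 1/(65 - 180) = 1/3710 - 1/(-115) = 1/3710 - 1*(-1/115) = 1/3710 + 1/115 = 153/17066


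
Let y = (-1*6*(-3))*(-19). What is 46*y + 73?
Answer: -15659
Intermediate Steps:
y = -342 (y = -6*(-3)*(-19) = 18*(-19) = -342)
46*y + 73 = 46*(-342) + 73 = -15732 + 73 = -15659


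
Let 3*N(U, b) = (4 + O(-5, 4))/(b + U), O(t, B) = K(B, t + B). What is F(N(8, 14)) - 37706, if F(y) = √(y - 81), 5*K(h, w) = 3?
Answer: -37706 + I*√8813310/330 ≈ -37706.0 + 8.9961*I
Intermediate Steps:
K(h, w) = ⅗ (K(h, w) = (⅕)*3 = ⅗)
O(t, B) = ⅗
N(U, b) = 23/(15*(U + b)) (N(U, b) = ((4 + ⅗)/(b + U))/3 = (23/(5*(U + b)))/3 = 23/(15*(U + b)))
F(y) = √(-81 + y)
F(N(8, 14)) - 37706 = √(-81 + 23/(15*(8 + 14))) - 37706 = √(-81 + (23/15)/22) - 37706 = √(-81 + (23/15)*(1/22)) - 37706 = √(-81 + 23/330) - 37706 = √(-26707/330) - 37706 = I*√8813310/330 - 37706 = -37706 + I*√8813310/330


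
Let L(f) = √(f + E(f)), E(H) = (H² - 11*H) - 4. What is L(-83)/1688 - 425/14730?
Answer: -85/2946 + √7715/1688 ≈ 0.023182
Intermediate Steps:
E(H) = -4 + H² - 11*H
L(f) = √(-4 + f² - 10*f) (L(f) = √(f + (-4 + f² - 11*f)) = √(-4 + f² - 10*f))
L(-83)/1688 - 425/14730 = √(-4 + (-83)² - 10*(-83))/1688 - 425/14730 = √(-4 + 6889 + 830)*(1/1688) - 425*1/14730 = √7715*(1/1688) - 85/2946 = √7715/1688 - 85/2946 = -85/2946 + √7715/1688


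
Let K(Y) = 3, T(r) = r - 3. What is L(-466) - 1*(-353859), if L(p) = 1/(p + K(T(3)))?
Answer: 163836716/463 ≈ 3.5386e+5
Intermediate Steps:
T(r) = -3 + r
L(p) = 1/(3 + p) (L(p) = 1/(p + 3) = 1/(3 + p))
L(-466) - 1*(-353859) = 1/(3 - 466) - 1*(-353859) = 1/(-463) + 353859 = -1/463 + 353859 = 163836716/463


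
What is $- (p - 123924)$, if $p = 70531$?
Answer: $53393$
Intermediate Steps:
$- (p - 123924) = - (70531 - 123924) = \left(-1\right) \left(-53393\right) = 53393$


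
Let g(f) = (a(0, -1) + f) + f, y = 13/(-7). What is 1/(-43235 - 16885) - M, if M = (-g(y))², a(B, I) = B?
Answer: -40641169/2945880 ≈ -13.796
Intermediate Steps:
y = -13/7 (y = 13*(-⅐) = -13/7 ≈ -1.8571)
g(f) = 2*f (g(f) = (0 + f) + f = f + f = 2*f)
M = 676/49 (M = (-2*(-13)/7)² = (-1*(-26/7))² = (26/7)² = 676/49 ≈ 13.796)
1/(-43235 - 16885) - M = 1/(-43235 - 16885) - 1*676/49 = 1/(-60120) - 676/49 = -1/60120 - 676/49 = -40641169/2945880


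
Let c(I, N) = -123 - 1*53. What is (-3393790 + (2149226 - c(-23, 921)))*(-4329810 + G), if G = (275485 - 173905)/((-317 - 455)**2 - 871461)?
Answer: 1484260176772128600/275477 ≈ 5.3880e+12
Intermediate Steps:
c(I, N) = -176 (c(I, N) = -123 - 53 = -176)
G = -101580/275477 (G = 101580/((-772)**2 - 871461) = 101580/(595984 - 871461) = 101580/(-275477) = 101580*(-1/275477) = -101580/275477 ≈ -0.36874)
(-3393790 + (2149226 - c(-23, 921)))*(-4329810 + G) = (-3393790 + (2149226 - 1*(-176)))*(-4329810 - 101580/275477) = (-3393790 + (2149226 + 176))*(-1192763170950/275477) = (-3393790 + 2149402)*(-1192763170950/275477) = -1244388*(-1192763170950/275477) = 1484260176772128600/275477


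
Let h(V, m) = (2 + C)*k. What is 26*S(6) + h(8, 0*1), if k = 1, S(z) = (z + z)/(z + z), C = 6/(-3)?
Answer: 26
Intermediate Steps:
C = -2 (C = 6*(-⅓) = -2)
S(z) = 1 (S(z) = (2*z)/((2*z)) = (2*z)*(1/(2*z)) = 1)
h(V, m) = 0 (h(V, m) = (2 - 2)*1 = 0*1 = 0)
26*S(6) + h(8, 0*1) = 26*1 + 0 = 26 + 0 = 26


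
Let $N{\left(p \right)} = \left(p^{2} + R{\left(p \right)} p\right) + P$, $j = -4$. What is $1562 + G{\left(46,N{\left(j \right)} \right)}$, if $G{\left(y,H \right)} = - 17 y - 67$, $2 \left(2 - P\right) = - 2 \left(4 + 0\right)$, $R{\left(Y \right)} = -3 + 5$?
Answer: $713$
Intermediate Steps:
$R{\left(Y \right)} = 2$
$P = 6$ ($P = 2 - \frac{\left(-2\right) \left(4 + 0\right)}{2} = 2 - \frac{\left(-2\right) 4}{2} = 2 - -4 = 2 + 4 = 6$)
$N{\left(p \right)} = 6 + p^{2} + 2 p$ ($N{\left(p \right)} = \left(p^{2} + 2 p\right) + 6 = 6 + p^{2} + 2 p$)
$G{\left(y,H \right)} = -67 - 17 y$
$1562 + G{\left(46,N{\left(j \right)} \right)} = 1562 - 849 = 713$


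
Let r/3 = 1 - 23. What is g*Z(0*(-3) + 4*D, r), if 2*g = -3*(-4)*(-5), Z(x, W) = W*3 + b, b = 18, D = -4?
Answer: 5400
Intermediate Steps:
r = -66 (r = 3*(1 - 23) = 3*(-22) = -66)
Z(x, W) = 18 + 3*W (Z(x, W) = W*3 + 18 = 3*W + 18 = 18 + 3*W)
g = -30 (g = (-3*(-4)*(-5))/2 = (12*(-5))/2 = (½)*(-60) = -30)
g*Z(0*(-3) + 4*D, r) = -30*(18 + 3*(-66)) = -30*(18 - 198) = -30*(-180) = 5400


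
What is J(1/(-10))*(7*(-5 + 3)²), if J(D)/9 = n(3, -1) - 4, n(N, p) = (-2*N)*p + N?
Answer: 1260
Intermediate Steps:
n(N, p) = N - 2*N*p (n(N, p) = -2*N*p + N = N - 2*N*p)
J(D) = 45 (J(D) = 9*(3*(1 - 2*(-1)) - 4) = 9*(3*(1 + 2) - 4) = 9*(3*3 - 4) = 9*(9 - 4) = 9*5 = 45)
J(1/(-10))*(7*(-5 + 3)²) = 45*(7*(-5 + 3)²) = 45*(7*(-2)²) = 45*(7*4) = 45*28 = 1260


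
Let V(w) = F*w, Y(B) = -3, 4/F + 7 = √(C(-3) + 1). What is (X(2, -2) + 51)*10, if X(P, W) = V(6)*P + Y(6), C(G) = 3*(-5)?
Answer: 1280/3 - 160*I*√14/21 ≈ 426.67 - 28.508*I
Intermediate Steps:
C(G) = -15
F = 4/(-7 + I*√14) (F = 4/(-7 + √(-15 + 1)) = 4/(-7 + √(-14)) = 4/(-7 + I*√14) ≈ -0.44444 - 0.23757*I)
V(w) = w*(-4/9 - 4*I*√14/63) (V(w) = (-4/9 - 4*I*√14/63)*w = w*(-4/9 - 4*I*√14/63))
X(P, W) = -3 + P*(-8/3 - 8*I*√14/21) (X(P, W) = (-4/63*6*(7 + I*√14))*P - 3 = (-8/3 - 8*I*√14/21)*P - 3 = P*(-8/3 - 8*I*√14/21) - 3 = -3 + P*(-8/3 - 8*I*√14/21))
(X(2, -2) + 51)*10 = ((-3 - 8/21*2*(7 + I*√14)) + 51)*10 = ((-3 + (-16/3 - 16*I*√14/21)) + 51)*10 = ((-25/3 - 16*I*√14/21) + 51)*10 = (128/3 - 16*I*√14/21)*10 = 1280/3 - 160*I*√14/21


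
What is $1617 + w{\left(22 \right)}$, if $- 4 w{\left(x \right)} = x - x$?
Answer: $1617$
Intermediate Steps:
$w{\left(x \right)} = 0$ ($w{\left(x \right)} = - \frac{x - x}{4} = \left(- \frac{1}{4}\right) 0 = 0$)
$1617 + w{\left(22 \right)} = 1617 + 0 = 1617$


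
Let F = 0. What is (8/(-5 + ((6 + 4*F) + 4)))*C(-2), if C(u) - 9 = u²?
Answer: 104/5 ≈ 20.800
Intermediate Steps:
C(u) = 9 + u²
(8/(-5 + ((6 + 4*F) + 4)))*C(-2) = (8/(-5 + ((6 + 4*0) + 4)))*(9 + (-2)²) = (8/(-5 + ((6 + 0) + 4)))*(9 + 4) = (8/(-5 + (6 + 4)))*13 = (8/(-5 + 10))*13 = (8/5)*13 = 104/5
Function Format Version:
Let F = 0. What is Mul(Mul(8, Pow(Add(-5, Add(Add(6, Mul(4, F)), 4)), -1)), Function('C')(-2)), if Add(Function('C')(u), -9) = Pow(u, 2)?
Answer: Rational(104, 5) ≈ 20.800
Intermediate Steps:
Function('C')(u) = Add(9, Pow(u, 2))
Mul(Mul(8, Pow(Add(-5, Add(Add(6, Mul(4, F)), 4)), -1)), Function('C')(-2)) = Mul(Mul(8, Pow(Add(-5, Add(Add(6, Mul(4, 0)), 4)), -1)), Add(9, Pow(-2, 2))) = Mul(Mul(8, Pow(Add(-5, Add(Add(6, 0), 4)), -1)), Add(9, 4)) = Mul(Mul(8, Pow(Add(-5, Add(6, 4)), -1)), 13) = Mul(Mul(8, Pow(Add(-5, 10), -1)), 13) = Mul(Mul(8, Pow(5, -1)), 13) = Mul(Mul(8, Rational(1, 5)), 13) = Mul(Rational(8, 5), 13) = Rational(104, 5)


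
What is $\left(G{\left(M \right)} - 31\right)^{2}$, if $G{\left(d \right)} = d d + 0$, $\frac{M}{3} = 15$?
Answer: $3976036$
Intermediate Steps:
$M = 45$ ($M = 3 \cdot 15 = 45$)
$G{\left(d \right)} = d^{2}$ ($G{\left(d \right)} = d^{2} + 0 = d^{2}$)
$\left(G{\left(M \right)} - 31\right)^{2} = \left(45^{2} - 31\right)^{2} = \left(2025 - 31\right)^{2} = 1994^{2} = 3976036$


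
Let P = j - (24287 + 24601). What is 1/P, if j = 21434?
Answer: -1/27454 ≈ -3.6425e-5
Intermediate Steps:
P = -27454 (P = 21434 - (24287 + 24601) = 21434 - 1*48888 = 21434 - 48888 = -27454)
1/P = 1/(-27454) = -1/27454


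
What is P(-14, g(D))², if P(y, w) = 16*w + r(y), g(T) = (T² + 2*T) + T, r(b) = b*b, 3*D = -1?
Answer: 2676496/81 ≈ 33043.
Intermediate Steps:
D = -⅓ (D = (⅓)*(-1) = -⅓ ≈ -0.33333)
r(b) = b²
g(T) = T² + 3*T
P(y, w) = y² + 16*w (P(y, w) = 16*w + y² = y² + 16*w)
P(-14, g(D))² = ((-14)² + 16*(-(3 - ⅓)/3))² = (196 + 16*(-⅓*8/3))² = (196 + 16*(-8/9))² = (196 - 128/9)² = (1636/9)² = 2676496/81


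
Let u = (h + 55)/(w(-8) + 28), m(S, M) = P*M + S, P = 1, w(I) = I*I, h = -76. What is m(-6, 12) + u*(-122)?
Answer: 1557/46 ≈ 33.848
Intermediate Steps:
w(I) = I²
m(S, M) = M + S (m(S, M) = 1*M + S = M + S)
u = -21/92 (u = (-76 + 55)/((-8)² + 28) = -21/(64 + 28) = -21/92 ≈ -0.22826)
m(-6, 12) + u*(-122) = (12 - 6) - 21/92*(-122) = 6 + 1281/46 = 1557/46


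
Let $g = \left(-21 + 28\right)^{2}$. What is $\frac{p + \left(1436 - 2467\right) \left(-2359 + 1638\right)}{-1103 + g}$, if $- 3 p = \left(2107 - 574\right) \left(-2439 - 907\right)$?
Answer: $- \frac{2453157}{1054} \approx -2327.5$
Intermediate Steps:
$p = 1709806$ ($p = - \frac{\left(2107 - 574\right) \left(-2439 - 907\right)}{3} = - \frac{1533 \left(-3346\right)}{3} = \left(- \frac{1}{3}\right) \left(-5129418\right) = 1709806$)
$g = 49$ ($g = 7^{2} = 49$)
$\frac{p + \left(1436 - 2467\right) \left(-2359 + 1638\right)}{-1103 + g} = \frac{1709806 + \left(1436 - 2467\right) \left(-2359 + 1638\right)}{-1103 + 49} = \frac{1709806 - -743351}{-1054} = \left(1709806 + 743351\right) \left(- \frac{1}{1054}\right) = 2453157 \left(- \frac{1}{1054}\right) = - \frac{2453157}{1054}$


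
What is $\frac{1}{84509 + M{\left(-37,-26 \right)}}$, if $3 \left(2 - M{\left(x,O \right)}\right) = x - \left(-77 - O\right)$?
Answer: $\frac{3}{253519} \approx 1.1833 \cdot 10^{-5}$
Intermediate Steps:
$M{\left(x,O \right)} = - \frac{71}{3} - \frac{O}{3} - \frac{x}{3}$ ($M{\left(x,O \right)} = 2 - \frac{x - \left(-77 - O\right)}{3} = 2 - \frac{x + \left(77 + O\right)}{3} = 2 - \frac{77 + O + x}{3} = 2 - \left(\frac{77}{3} + \frac{O}{3} + \frac{x}{3}\right) = - \frac{71}{3} - \frac{O}{3} - \frac{x}{3}$)
$\frac{1}{84509 + M{\left(-37,-26 \right)}} = \frac{1}{84509 - \frac{8}{3}} = \frac{1}{\frac{253519}{3}} = \frac{3}{253519}$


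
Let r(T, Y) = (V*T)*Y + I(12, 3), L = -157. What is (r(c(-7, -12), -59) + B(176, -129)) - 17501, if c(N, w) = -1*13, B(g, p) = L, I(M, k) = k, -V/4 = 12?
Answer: -54471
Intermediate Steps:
V = -48 (V = -4*12 = -48)
B(g, p) = -157
c(N, w) = -13
r(T, Y) = 3 - 48*T*Y (r(T, Y) = (-48*T)*Y + 3 = -48*T*Y + 3 = 3 - 48*T*Y)
(r(c(-7, -12), -59) + B(176, -129)) - 17501 = ((3 - 48*(-13)*(-59)) - 157) - 17501 = ((3 - 36816) - 157) - 17501 = (-36813 - 157) - 17501 = -36970 - 17501 = -54471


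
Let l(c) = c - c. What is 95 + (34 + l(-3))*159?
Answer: 5501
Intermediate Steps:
l(c) = 0
95 + (34 + l(-3))*159 = 95 + (34 + 0)*159 = 95 + 34*159 = 95 + 5406 = 5501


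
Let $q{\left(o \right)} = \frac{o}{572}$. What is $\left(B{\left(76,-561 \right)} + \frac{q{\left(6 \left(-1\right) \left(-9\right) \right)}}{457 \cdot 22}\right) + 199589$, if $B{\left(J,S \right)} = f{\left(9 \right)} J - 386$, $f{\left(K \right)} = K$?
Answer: $\frac{574763874855}{2875444} \approx 1.9989 \cdot 10^{5}$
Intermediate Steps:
$q{\left(o \right)} = \frac{o}{572}$ ($q{\left(o \right)} = o \frac{1}{572} = \frac{o}{572}$)
$B{\left(J,S \right)} = -386 + 9 J$ ($B{\left(J,S \right)} = 9 J - 386 = -386 + 9 J$)
$\left(B{\left(76,-561 \right)} + \frac{q{\left(6 \left(-1\right) \left(-9\right) \right)}}{457 \cdot 22}\right) + 199589 = \left(\left(-386 + 9 \cdot 76\right) + \frac{\frac{1}{572} \cdot 6 \left(-1\right) \left(-9\right)}{457 \cdot 22}\right) + 199589 = \left(\left(-386 + 684\right) + \frac{\frac{1}{572} \left(\left(-6\right) \left(-9\right)\right)}{10054}\right) + 199589 = \left(298 + \frac{1}{572} \cdot 54 \cdot \frac{1}{10054}\right) + 199589 = \left(298 + \frac{27}{286} \cdot \frac{1}{10054}\right) + 199589 = \left(298 + \frac{27}{2875444}\right) + 199589 = \frac{856882339}{2875444} + 199589 = \frac{574763874855}{2875444}$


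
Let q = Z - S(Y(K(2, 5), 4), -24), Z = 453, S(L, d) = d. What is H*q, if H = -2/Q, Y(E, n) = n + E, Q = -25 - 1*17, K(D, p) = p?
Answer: 159/7 ≈ 22.714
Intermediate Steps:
Q = -42 (Q = -25 - 17 = -42)
Y(E, n) = E + n
H = 1/21 (H = -2/(-42) = -2*(-1/42) = 1/21 ≈ 0.047619)
q = 477 (q = 453 - 1*(-24) = 453 + 24 = 477)
H*q = (1/21)*477 = 159/7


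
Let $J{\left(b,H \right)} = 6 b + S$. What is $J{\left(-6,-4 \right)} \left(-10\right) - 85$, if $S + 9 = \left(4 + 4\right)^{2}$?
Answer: $-275$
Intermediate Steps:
$S = 55$ ($S = -9 + \left(4 + 4\right)^{2} = -9 + 8^{2} = -9 + 64 = 55$)
$J{\left(b,H \right)} = 55 + 6 b$ ($J{\left(b,H \right)} = 6 b + 55 = 55 + 6 b$)
$J{\left(-6,-4 \right)} \left(-10\right) - 85 = \left(55 + 6 \left(-6\right)\right) \left(-10\right) - 85 = \left(55 - 36\right) \left(-10\right) - 85 = 19 \left(-10\right) - 85 = -190 - 85 = -275$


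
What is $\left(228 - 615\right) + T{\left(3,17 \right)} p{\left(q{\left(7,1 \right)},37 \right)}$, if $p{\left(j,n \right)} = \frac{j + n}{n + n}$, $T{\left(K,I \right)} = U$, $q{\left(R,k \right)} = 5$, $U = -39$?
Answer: $- \frac{15138}{37} \approx -409.14$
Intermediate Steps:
$T{\left(K,I \right)} = -39$
$p{\left(j,n \right)} = \frac{j + n}{2 n}$
$\left(228 - 615\right) + T{\left(3,17 \right)} p{\left(q{\left(7,1 \right)},37 \right)} = \left(228 - 615\right) - 39 \frac{5 + 37}{2 \cdot 37} = -387 - 39 \cdot \frac{1}{2} \cdot \frac{1}{37} \cdot 42 = -387 - \frac{819}{37} = - \frac{15138}{37}$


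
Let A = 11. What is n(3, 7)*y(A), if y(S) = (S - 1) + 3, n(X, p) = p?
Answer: 91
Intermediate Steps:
y(S) = 2 + S (y(S) = (-1 + S) + 3 = 2 + S)
n(3, 7)*y(A) = 7*(2 + 11) = 7*13 = 91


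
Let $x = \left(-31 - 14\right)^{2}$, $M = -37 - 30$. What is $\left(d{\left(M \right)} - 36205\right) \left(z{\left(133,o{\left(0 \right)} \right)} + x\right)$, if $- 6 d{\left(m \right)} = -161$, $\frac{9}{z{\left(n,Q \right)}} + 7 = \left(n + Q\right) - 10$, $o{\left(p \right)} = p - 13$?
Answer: $- \frac{7546186716}{103} \approx -7.3264 \cdot 10^{7}$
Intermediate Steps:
$o{\left(p \right)} = -13 + p$
$z{\left(n,Q \right)} = \frac{9}{-17 + Q + n}$ ($z{\left(n,Q \right)} = \frac{9}{-7 - \left(10 - Q - n\right)} = \frac{9}{-7 + \left(-10 + Q + n\right)} = \frac{9}{-17 + Q + n}$)
$M = -67$
$d{\left(m \right)} = \frac{161}{6}$ ($d{\left(m \right)} = \left(- \frac{1}{6}\right) \left(-161\right) = \frac{161}{6}$)
$x = 2025$ ($x = \left(-45\right)^{2} = 2025$)
$\left(d{\left(M \right)} - 36205\right) \left(z{\left(133,o{\left(0 \right)} \right)} + x\right) = \left(\frac{161}{6} - 36205\right) \left(\frac{9}{-17 + \left(-13 + 0\right) + 133} + 2025\right) = - \frac{217069 \left(\frac{9}{-17 - 13 + 133} + 2025\right)}{6} = - \frac{217069 \left(\frac{9}{103} + 2025\right)}{6} = \left(- \frac{217069}{6}\right) \frac{208584}{103} = - \frac{7546186716}{103}$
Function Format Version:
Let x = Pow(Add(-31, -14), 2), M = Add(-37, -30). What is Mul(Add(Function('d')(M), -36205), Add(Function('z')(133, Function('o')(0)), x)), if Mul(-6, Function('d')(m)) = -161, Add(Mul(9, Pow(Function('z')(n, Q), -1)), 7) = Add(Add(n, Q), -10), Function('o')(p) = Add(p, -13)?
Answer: Rational(-7546186716, 103) ≈ -7.3264e+7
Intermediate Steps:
Function('o')(p) = Add(-13, p)
Function('z')(n, Q) = Mul(9, Pow(Add(-17, Q, n), -1)) (Function('z')(n, Q) = Mul(9, Pow(Add(-7, Add(Add(n, Q), -10)), -1)) = Mul(9, Pow(Add(-7, Add(Add(Q, n), -10)), -1)) = Mul(9, Pow(Add(-7, Add(-10, Q, n)), -1)) = Mul(9, Pow(Add(-17, Q, n), -1)))
M = -67
Function('d')(m) = Rational(161, 6) (Function('d')(m) = Mul(Rational(-1, 6), -161) = Rational(161, 6))
x = 2025 (x = Pow(-45, 2) = 2025)
Mul(Add(Function('d')(M), -36205), Add(Function('z')(133, Function('o')(0)), x)) = Mul(Add(Rational(161, 6), -36205), Add(Mul(9, Pow(Add(-17, Add(-13, 0), 133), -1)), 2025)) = Mul(Rational(-217069, 6), Add(Mul(9, Pow(Add(-17, -13, 133), -1)), 2025)) = Mul(Rational(-217069, 6), Add(Mul(9, Pow(103, -1)), 2025)) = Mul(Rational(-217069, 6), Add(Mul(9, Rational(1, 103)), 2025)) = Mul(Rational(-217069, 6), Add(Rational(9, 103), 2025)) = Mul(Rational(-217069, 6), Rational(208584, 103)) = Rational(-7546186716, 103)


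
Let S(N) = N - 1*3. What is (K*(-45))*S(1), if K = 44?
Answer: 3960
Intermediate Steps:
S(N) = -3 + N (S(N) = N - 3 = -3 + N)
(K*(-45))*S(1) = (44*(-45))*(-3 + 1) = -1980*(-2) = 3960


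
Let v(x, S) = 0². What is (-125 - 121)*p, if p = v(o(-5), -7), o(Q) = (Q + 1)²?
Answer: 0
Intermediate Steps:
o(Q) = (1 + Q)²
v(x, S) = 0
p = 0
(-125 - 121)*p = (-125 - 121)*0 = -246*0 = 0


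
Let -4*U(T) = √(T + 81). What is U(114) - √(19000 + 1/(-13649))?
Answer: -√195/4 - √3539608805351/13649 ≈ -141.33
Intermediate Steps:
U(T) = -√(81 + T)/4 (U(T) = -√(T + 81)/4 = -√(81 + T)/4)
U(114) - √(19000 + 1/(-13649)) = -√(81 + 114)/4 - √(19000 + 1/(-13649)) = -√195/4 - √(19000 - 1/13649) = -√195/4 - √(259330999/13649) = -√195/4 - √3539608805351/13649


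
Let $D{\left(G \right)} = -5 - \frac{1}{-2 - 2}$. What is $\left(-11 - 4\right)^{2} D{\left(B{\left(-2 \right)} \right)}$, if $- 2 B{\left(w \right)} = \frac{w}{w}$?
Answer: $- \frac{4275}{4} \approx -1068.8$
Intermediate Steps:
$B{\left(w \right)} = - \frac{1}{2}$ ($B{\left(w \right)} = - \frac{w \frac{1}{w}}{2} = \left(- \frac{1}{2}\right) 1 = - \frac{1}{2}$)
$D{\left(G \right)} = - \frac{19}{4}$ ($D{\left(G \right)} = -5 - \frac{1}{-4} = -5 - - \frac{1}{4} = -5 + \frac{1}{4} = - \frac{19}{4}$)
$\left(-11 - 4\right)^{2} D{\left(B{\left(-2 \right)} \right)} = \left(-11 - 4\right)^{2} \left(- \frac{19}{4}\right) = \left(-15\right)^{2} \left(- \frac{19}{4}\right) = 225 \left(- \frac{19}{4}\right) = - \frac{4275}{4}$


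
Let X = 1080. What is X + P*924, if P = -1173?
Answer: -1082772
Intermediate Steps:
X + P*924 = 1080 - 1173*924 = 1080 - 1083852 = -1082772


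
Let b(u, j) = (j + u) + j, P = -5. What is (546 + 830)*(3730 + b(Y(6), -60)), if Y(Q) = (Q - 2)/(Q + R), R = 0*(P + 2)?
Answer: 14904832/3 ≈ 4.9683e+6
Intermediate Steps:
R = 0 (R = 0*(-5 + 2) = 0*(-3) = 0)
Y(Q) = (-2 + Q)/Q (Y(Q) = (Q - 2)/(Q + 0) = (-2 + Q)/Q)
b(u, j) = u + 2*j
(546 + 830)*(3730 + b(Y(6), -60)) = (546 + 830)*(3730 + ((-2 + 6)/6 + 2*(-60))) = 1376*(3730 + ((⅙)*4 - 120)) = 1376*(3730 + (⅔ - 120)) = 1376*(3730 - 358/3) = 1376*(10832/3) = 14904832/3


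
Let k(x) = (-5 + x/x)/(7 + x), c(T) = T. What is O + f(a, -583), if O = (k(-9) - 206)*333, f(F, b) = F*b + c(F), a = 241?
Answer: -208194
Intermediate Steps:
k(x) = -4/(7 + x) (k(x) = (-5 + 1)/(7 + x) = -4/(7 + x))
f(F, b) = F + F*b (f(F, b) = F*b + F = F + F*b)
O = -67932 (O = (-4/(7 - 9) - 206)*333 = (-4/(-2) - 206)*333 = (-4*(-½) - 206)*333 = (2 - 206)*333 = -204*333 = -67932)
O + f(a, -583) = -67932 + 241*(1 - 583) = -67932 + 241*(-582) = -67932 - 140262 = -208194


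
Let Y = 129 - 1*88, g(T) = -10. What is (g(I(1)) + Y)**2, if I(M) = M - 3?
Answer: 961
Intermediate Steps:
I(M) = -3 + M
Y = 41 (Y = 129 - 88 = 41)
(g(I(1)) + Y)**2 = (-10 + 41)**2 = 31**2 = 961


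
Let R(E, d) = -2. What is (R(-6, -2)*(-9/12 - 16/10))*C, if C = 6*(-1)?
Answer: -141/5 ≈ -28.200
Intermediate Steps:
C = -6
(R(-6, -2)*(-9/12 - 16/10))*C = -2*(-9/12 - 16/10)*(-6) = -2*(-9*1/12 - 16*⅒)*(-6) = -2*(-¾ - 8/5)*(-6) = -2*(-47/20)*(-6) = (47/10)*(-6) = -141/5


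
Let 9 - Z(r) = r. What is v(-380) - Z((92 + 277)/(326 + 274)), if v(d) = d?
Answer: -77677/200 ≈ -388.38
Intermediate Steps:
Z(r) = 9 - r
v(-380) - Z((92 + 277)/(326 + 274)) = -380 - (9 - (92 + 277)/(326 + 274)) = -380 - (9 - 369/600) = -380 - (9 - 1*123/200) = -380 - (9 - 123/200) = -380 - 1*1677/200 = -380 - 1677/200 = -77677/200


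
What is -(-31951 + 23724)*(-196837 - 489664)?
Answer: -5647843727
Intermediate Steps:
-(-31951 + 23724)*(-196837 - 489664) = -(-8227)*(-686501) = -1*5647843727 = -5647843727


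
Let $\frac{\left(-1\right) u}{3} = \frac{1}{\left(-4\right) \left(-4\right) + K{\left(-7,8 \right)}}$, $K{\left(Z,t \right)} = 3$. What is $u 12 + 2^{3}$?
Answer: $\frac{116}{19} \approx 6.1053$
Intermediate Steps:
$u = - \frac{3}{19}$ ($u = - \frac{3}{\left(-4\right) \left(-4\right) + 3} = - \frac{3}{16 + 3} = - \frac{3}{19} \approx -0.15789$)
$u 12 + 2^{3} = \left(- \frac{3}{19}\right) 12 + 2^{3} = - \frac{36}{19} + 8 = \frac{116}{19}$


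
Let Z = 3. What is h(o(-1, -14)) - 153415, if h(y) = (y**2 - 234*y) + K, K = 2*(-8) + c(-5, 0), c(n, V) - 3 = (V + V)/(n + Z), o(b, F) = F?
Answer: -149956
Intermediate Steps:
c(n, V) = 3 + 2*V/(3 + n) (c(n, V) = 3 + (V + V)/(n + 3) = 3 + (2*V)/(3 + n) = 3 + 2*V/(3 + n))
K = -13 (K = 2*(-8) + (9 + 2*0 + 3*(-5))/(3 - 5) = -16 + (9 + 0 - 15)/(-2) = -16 - 1/2*(-6) = -16 + 3 = -13)
h(y) = -13 + y**2 - 234*y (h(y) = (y**2 - 234*y) - 13 = -13 + y**2 - 234*y)
h(o(-1, -14)) - 153415 = (-13 + (-14)**2 - 234*(-14)) - 153415 = (-13 + 196 + 3276) - 153415 = 3459 - 153415 = -149956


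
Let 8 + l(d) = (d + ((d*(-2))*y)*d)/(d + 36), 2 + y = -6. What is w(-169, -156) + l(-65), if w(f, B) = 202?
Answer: -61909/29 ≈ -2134.8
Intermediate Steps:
y = -8 (y = -2 - 6 = -8)
l(d) = -8 + (d + 16*d²)/(36 + d) (l(d) = -8 + (d + ((d*(-2))*(-8))*d)/(d + 36) = -8 + (d + (-2*d*(-8))*d)/(36 + d) = -8 + (d + (16*d)*d)/(36 + d) = -8 + (d + 16*d²)/(36 + d))
w(-169, -156) + l(-65) = 202 + (-288 - 7*(-65) + 16*(-65)²)/(36 - 65) = 202 + (-288 + 455 + 16*4225)/(-29) = 202 - (-288 + 455 + 67600)/29 = 202 - 1/29*67767 = 202 - 67767/29 = -61909/29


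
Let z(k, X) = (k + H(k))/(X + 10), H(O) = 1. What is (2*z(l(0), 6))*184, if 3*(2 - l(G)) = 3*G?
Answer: 69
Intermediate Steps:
l(G) = 2 - G
z(k, X) = (1 + k)/(10 + X) (z(k, X) = (k + 1)/(X + 10) = (1 + k)/(10 + X))
(2*z(l(0), 6))*184 = (2*((1 + (2 - 1*0))/(10 + 6)))*184 = (2*((1 + (2 + 0))/16))*184 = (2*((1 + 2)/16))*184 = (2*((1/16)*3))*184 = (2*(3/16))*184 = (3/8)*184 = 69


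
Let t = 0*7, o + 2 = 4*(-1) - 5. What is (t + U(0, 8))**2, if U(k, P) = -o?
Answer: 121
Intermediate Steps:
o = -11 (o = -2 + (4*(-1) - 5) = -2 + (-4 - 5) = -2 - 9 = -11)
U(k, P) = 11 (U(k, P) = -1*(-11) = 11)
t = 0
(t + U(0, 8))**2 = (0 + 11)**2 = 11**2 = 121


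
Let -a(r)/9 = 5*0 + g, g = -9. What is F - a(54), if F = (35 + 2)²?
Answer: 1288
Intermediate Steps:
F = 1369 (F = 37² = 1369)
a(r) = 81 (a(r) = -9*(5*0 - 9) = -9*(0 - 9) = -9*(-9) = 81)
F - a(54) = 1369 - 1*81 = 1369 - 81 = 1288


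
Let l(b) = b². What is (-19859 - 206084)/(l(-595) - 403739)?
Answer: 225943/49714 ≈ 4.5449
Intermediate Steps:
(-19859 - 206084)/(l(-595) - 403739) = (-19859 - 206084)/((-595)² - 403739) = -225943/(354025 - 403739) = -225943/(-49714) = -225943*(-1/49714) = 225943/49714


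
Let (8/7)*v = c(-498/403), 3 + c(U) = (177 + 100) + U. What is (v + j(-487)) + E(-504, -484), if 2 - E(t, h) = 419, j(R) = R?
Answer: -536257/806 ≈ -665.33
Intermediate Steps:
E(t, h) = -417 (E(t, h) = 2 - 1*419 = 2 - 419 = -417)
c(U) = 274 + U (c(U) = -3 + ((177 + 100) + U) = -3 + (277 + U) = 274 + U)
v = 192367/806 (v = 7*(274 - 498/403)/8 = (7/8)*(109924/403) = 192367/806 ≈ 238.67)
(v + j(-487)) + E(-504, -484) = (192367/806 - 487) - 417 = -200155/806 - 417 = -536257/806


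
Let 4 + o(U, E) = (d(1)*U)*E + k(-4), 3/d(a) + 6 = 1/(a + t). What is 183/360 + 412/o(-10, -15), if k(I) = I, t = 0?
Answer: -21731/5880 ≈ -3.6957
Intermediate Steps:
d(a) = 3/(-6 + 1/a) (d(a) = 3/(-6 + 1/(a + 0)) = 3/(-6 + 1/a))
o(U, E) = -8 - 3*E*U/5 (o(U, E) = -4 + (((-3*1/(-1 + 6*1))*U)*E - 4) = -4 + (((-3*1/(-1 + 6))*U)*E - 4) = -4 + (((-3*1/5)*U)*E - 4) = -4 + (((-3*1*1/5)*U)*E - 4) = -4 + ((-3*U/5)*E - 4) = -4 + (-3*E*U/5 - 4) = -4 + (-4 - 3*E*U/5) = -8 - 3*E*U/5)
183/360 + 412/o(-10, -15) = 183/360 + 412/(-8 - 3/5*(-15)*(-10)) = 183*(1/360) + 412/(-8 - 90) = 61/120 + 412/(-98) = 61/120 + 412*(-1/98) = 61/120 - 206/49 = -21731/5880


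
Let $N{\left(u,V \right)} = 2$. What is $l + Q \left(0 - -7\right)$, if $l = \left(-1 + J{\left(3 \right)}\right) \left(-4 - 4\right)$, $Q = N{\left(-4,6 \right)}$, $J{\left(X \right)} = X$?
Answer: $-2$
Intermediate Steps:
$Q = 2$
$l = -16$ ($l = \left(-1 + 3\right) \left(-4 - 4\right) = 2 \left(-8\right) = -16$)
$l + Q \left(0 - -7\right) = -16 + 2 \left(0 - -7\right) = -16 + 2 \left(0 + 7\right) = -16 + 2 \cdot 7 = -16 + 14 = -2$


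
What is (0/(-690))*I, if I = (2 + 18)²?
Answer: 0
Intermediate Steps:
I = 400 (I = 20² = 400)
(0/(-690))*I = (0/(-690))*400 = (0*(-1/690))*400 = 0*400 = 0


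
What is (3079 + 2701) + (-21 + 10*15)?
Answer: 5909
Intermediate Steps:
(3079 + 2701) + (-21 + 10*15) = 5780 + (-21 + 150) = 5780 + 129 = 5909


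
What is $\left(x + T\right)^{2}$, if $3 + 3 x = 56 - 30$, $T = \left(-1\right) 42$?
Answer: $\frac{10609}{9} \approx 1178.8$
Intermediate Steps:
$T = -42$
$x = \frac{23}{3}$ ($x = -1 + \frac{56 - 30}{3} = -1 + \frac{1}{3} \cdot 26 = -1 + \frac{26}{3} = \frac{23}{3} \approx 7.6667$)
$\left(x + T\right)^{2} = \left(\frac{23}{3} - 42\right)^{2} = \left(- \frac{103}{3}\right)^{2} = \frac{10609}{9}$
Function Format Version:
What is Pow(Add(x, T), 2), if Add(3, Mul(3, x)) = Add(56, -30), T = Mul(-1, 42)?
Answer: Rational(10609, 9) ≈ 1178.8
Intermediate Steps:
T = -42
x = Rational(23, 3) (x = Add(-1, Mul(Rational(1, 3), Add(56, -30))) = Add(-1, Mul(Rational(1, 3), 26)) = Add(-1, Rational(26, 3)) = Rational(23, 3) ≈ 7.6667)
Pow(Add(x, T), 2) = Pow(Add(Rational(23, 3), -42), 2) = Pow(Rational(-103, 3), 2) = Rational(10609, 9)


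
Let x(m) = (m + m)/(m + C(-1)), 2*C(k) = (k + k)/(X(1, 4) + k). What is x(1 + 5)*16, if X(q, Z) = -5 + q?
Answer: 960/31 ≈ 30.968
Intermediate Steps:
C(k) = k/(-4 + k) (C(k) = ((k + k)/((-5 + 1) + k))/2 = ((2*k)/(-4 + k))/2 = (2*k/(-4 + k))/2 = k/(-4 + k))
x(m) = 2*m/(⅕ + m) (x(m) = (m + m)/(m - 1/(-4 - 1)) = (2*m)/(m - 1/(-5)) = (2*m)/(m - 1*(-⅕)) = (2*m)/(m + ⅕) = (2*m)/(⅕ + m) = 2*m/(⅕ + m))
x(1 + 5)*16 = (10*(1 + 5)/(1 + 5*(1 + 5)))*16 = (10*6/(1 + 5*6))*16 = (10*6/(1 + 30))*16 = (10*6/31)*16 = (10*6*(1/31))*16 = (60/31)*16 = 960/31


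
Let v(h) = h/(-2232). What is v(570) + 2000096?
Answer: 744035617/372 ≈ 2.0001e+6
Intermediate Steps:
v(h) = -h/2232 (v(h) = h*(-1/2232) = -h/2232)
v(570) + 2000096 = -1/2232*570 + 2000096 = -95/372 + 2000096 = 744035617/372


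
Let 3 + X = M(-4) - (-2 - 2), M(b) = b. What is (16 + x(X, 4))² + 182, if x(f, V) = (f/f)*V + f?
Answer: 471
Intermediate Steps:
X = -3 (X = -3 + (-4 - (-2 - 2)) = -3 + (-4 - 1*(-4)) = -3 + (-4 + 4) = -3 + 0 = -3)
x(f, V) = V + f (x(f, V) = 1*V + f = V + f)
(16 + x(X, 4))² + 182 = (16 + (4 - 3))² + 182 = (16 + 1)² + 182 = 17² + 182 = 289 + 182 = 471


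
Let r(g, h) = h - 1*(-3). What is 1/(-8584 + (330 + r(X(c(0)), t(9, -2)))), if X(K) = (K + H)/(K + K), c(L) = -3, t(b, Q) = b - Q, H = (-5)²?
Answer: -1/8240 ≈ -0.00012136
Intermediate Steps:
H = 25
X(K) = (25 + K)/(2*K) (X(K) = (K + 25)/(K + K) = (25 + K)/((2*K)) = (25 + K)*(1/(2*K)) = (25 + K)/(2*K))
r(g, h) = 3 + h (r(g, h) = h + 3 = 3 + h)
1/(-8584 + (330 + r(X(c(0)), t(9, -2)))) = 1/(-8584 + (330 + (3 + (9 - 1*(-2))))) = 1/(-8584 + (330 + (3 + (9 + 2)))) = 1/(-8584 + (330 + (3 + 11))) = 1/(-8584 + (330 + 14)) = 1/(-8584 + 344) = 1/(-8240) = -1/8240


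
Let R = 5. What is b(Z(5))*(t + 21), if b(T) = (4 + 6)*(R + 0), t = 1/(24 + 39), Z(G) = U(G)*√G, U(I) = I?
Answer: 66200/63 ≈ 1050.8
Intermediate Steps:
Z(G) = G^(3/2) (Z(G) = G*√G = G^(3/2))
t = 1/63 ≈ 0.015873
b(T) = 50 (b(T) = (4 + 6)*(5 + 0) = 10*5 = 50)
b(Z(5))*(t + 21) = 50*(1/63 + 21) = 50*(1324/63) = 66200/63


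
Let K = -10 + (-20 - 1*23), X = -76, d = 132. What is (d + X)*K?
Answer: -2968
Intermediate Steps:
K = -53 (K = -10 + (-20 - 23) = -10 - 43 = -53)
(d + X)*K = (132 - 76)*(-53) = 56*(-53) = -2968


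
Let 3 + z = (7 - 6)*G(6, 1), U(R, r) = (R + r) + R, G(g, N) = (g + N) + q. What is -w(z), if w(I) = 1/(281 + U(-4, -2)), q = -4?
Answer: -1/271 ≈ -0.0036900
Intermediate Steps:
G(g, N) = -4 + N + g (G(g, N) = (g + N) - 4 = (N + g) - 4 = -4 + N + g)
U(R, r) = r + 2*R
z = 0 (z = -3 + (7 - 6)*(-4 + 1 + 6) = -3 + 1*3 = -3 + 3 = 0)
w(I) = 1/271 (w(I) = 1/(281 + (-2 + 2*(-4))) = 1/(281 + (-2 - 8)) = 1/(281 - 10) = 1/271)
-w(z) = -1*1/271 = -1/271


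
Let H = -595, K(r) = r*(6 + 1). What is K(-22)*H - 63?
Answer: 91567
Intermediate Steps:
K(r) = 7*r (K(r) = r*7 = 7*r)
K(-22)*H - 63 = (7*(-22))*(-595) - 63 = -154*(-595) - 63 = 91630 - 63 = 91567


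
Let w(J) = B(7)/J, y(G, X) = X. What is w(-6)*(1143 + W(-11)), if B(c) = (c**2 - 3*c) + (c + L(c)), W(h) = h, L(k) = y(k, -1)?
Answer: -19244/3 ≈ -6414.7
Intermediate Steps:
L(k) = -1
B(c) = -1 + c**2 - 2*c (B(c) = (c**2 - 3*c) + (c - 1) = (c**2 - 3*c) + (-1 + c) = -1 + c**2 - 2*c)
w(J) = 34/J (w(J) = (-1 + 7**2 - 2*7)/J = (-1 + 49 - 14)/J = 34/J)
w(-6)*(1143 + W(-11)) = (34/(-6))*(1143 - 11) = (34*(-1/6))*1132 = -17/3*1132 = -19244/3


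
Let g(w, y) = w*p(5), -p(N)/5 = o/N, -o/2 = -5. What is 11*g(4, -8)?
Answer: -440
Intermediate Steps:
o = 10 (o = -2*(-5) = 10)
p(N) = -50/N
g(w, y) = -10*w (g(w, y) = w*(-50/5) = w*(-50*1/5) = w*(-10) = -10*w)
11*g(4, -8) = 11*(-10*4) = 11*(-40) = -440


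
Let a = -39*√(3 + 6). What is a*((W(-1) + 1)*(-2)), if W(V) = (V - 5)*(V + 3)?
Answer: -2574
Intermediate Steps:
W(V) = (-5 + V)*(3 + V)
a = -117 (a = -39*√9 = -39*3 = -117)
a*((W(-1) + 1)*(-2)) = -117*((-15 + (-1)² - 2*(-1)) + 1)*(-2) = -117*((-15 + 1 + 2) + 1)*(-2) = -117*(-12 + 1)*(-2) = -(-1287)*(-2) = -117*22 = -2574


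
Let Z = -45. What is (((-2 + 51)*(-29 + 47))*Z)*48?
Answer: -1905120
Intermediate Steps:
(((-2 + 51)*(-29 + 47))*Z)*48 = (((-2 + 51)*(-29 + 47))*(-45))*48 = ((49*18)*(-45))*48 = (882*(-45))*48 = -39690*48 = -1905120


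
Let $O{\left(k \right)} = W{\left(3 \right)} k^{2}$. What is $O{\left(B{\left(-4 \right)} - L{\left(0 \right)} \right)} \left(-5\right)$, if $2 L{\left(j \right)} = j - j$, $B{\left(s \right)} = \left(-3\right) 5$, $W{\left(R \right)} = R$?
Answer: $-3375$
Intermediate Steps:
$B{\left(s \right)} = -15$
$L{\left(j \right)} = 0$ ($L{\left(j \right)} = \frac{j - j}{2} = \frac{1}{2} \cdot 0 = 0$)
$O{\left(k \right)} = 3 k^{2}$
$O{\left(B{\left(-4 \right)} - L{\left(0 \right)} \right)} \left(-5\right) = 3 \left(-15 - 0\right)^{2} \left(-5\right) = 3 \left(-15 + 0\right)^{2} \left(-5\right) = 3 \left(-15\right)^{2} \left(-5\right) = 3 \cdot 225 \left(-5\right) = 675 \left(-5\right) = -3375$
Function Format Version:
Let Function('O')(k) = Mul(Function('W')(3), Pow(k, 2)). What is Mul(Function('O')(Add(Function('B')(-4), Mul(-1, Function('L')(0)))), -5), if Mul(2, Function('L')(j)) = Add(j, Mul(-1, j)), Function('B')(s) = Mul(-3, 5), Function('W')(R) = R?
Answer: -3375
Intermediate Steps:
Function('B')(s) = -15
Function('L')(j) = 0 (Function('L')(j) = Mul(Rational(1, 2), Add(j, Mul(-1, j))) = Mul(Rational(1, 2), 0) = 0)
Function('O')(k) = Mul(3, Pow(k, 2))
Mul(Function('O')(Add(Function('B')(-4), Mul(-1, Function('L')(0)))), -5) = Mul(Mul(3, Pow(Add(-15, Mul(-1, 0)), 2)), -5) = Mul(Mul(3, Pow(Add(-15, 0), 2)), -5) = Mul(Mul(3, Pow(-15, 2)), -5) = Mul(Mul(3, 225), -5) = Mul(675, -5) = -3375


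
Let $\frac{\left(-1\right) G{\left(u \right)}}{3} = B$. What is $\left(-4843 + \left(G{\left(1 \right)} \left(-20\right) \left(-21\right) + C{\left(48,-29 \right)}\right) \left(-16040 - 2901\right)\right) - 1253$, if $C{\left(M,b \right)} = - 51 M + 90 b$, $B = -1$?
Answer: $71931822$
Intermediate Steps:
$G{\left(u \right)} = 3$ ($G{\left(u \right)} = \left(-3\right) \left(-1\right) = 3$)
$\left(-4843 + \left(G{\left(1 \right)} \left(-20\right) \left(-21\right) + C{\left(48,-29 \right)}\right) \left(-16040 - 2901\right)\right) - 1253 = \left(-4843 + \left(3 \left(-20\right) \left(-21\right) + \left(\left(-51\right) 48 + 90 \left(-29\right)\right)\right) \left(-16040 - 2901\right)\right) - 1253 = \left(-4843 + \left(\left(-60\right) \left(-21\right) - 5058\right) \left(-18941\right)\right) - 1253 = \left(-4843 + \left(1260 - 5058\right) \left(-18941\right)\right) - 1253 = \left(-4843 - -71937918\right) - 1253 = \left(-4843 + 71937918\right) - 1253 = 71933075 - 1253 = 71931822$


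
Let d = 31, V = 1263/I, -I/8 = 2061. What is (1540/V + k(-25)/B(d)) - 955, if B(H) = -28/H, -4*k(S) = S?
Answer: -993306515/47152 ≈ -21066.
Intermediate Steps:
I = -16488 (I = -8*2061 = -16488)
k(S) = -S/4
V = -421/5496 (V = 1263/(-16488) = 1263*(-1/16488) = -421/5496 ≈ -0.076601)
(1540/V + k(-25)/B(d)) - 955 = (1540/(-421/5496) + (-1/4*(-25))/((-28/31))) - 955 = (1540*(-5496/421) + 25/(4*((-28*1/31)))) - 955 = (-8463840/421 + 25/(4*(-28/31))) - 955 = (-8463840/421 + (25/4)*(-31/28)) - 955 = (-8463840/421 - 775/112) - 955 = -948276355/47152 - 955 = -993306515/47152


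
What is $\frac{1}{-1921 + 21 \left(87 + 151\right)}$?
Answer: $\frac{1}{3077} \approx 0.00032499$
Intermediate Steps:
$\frac{1}{-1921 + 21 \left(87 + 151\right)} = \frac{1}{-1921 + 21 \cdot 238} = \frac{1}{-1921 + 4998} = \frac{1}{3077}$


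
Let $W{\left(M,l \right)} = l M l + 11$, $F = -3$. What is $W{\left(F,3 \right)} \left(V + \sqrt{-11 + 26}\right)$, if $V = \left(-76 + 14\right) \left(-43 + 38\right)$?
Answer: $-4960 - 16 \sqrt{15} \approx -5022.0$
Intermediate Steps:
$V = 310$ ($V = \left(-62\right) \left(-5\right) = 310$)
$W{\left(M,l \right)} = 11 + M l^{2}$ ($W{\left(M,l \right)} = M l l + 11 = M l^{2} + 11 = 11 + M l^{2}$)
$W{\left(F,3 \right)} \left(V + \sqrt{-11 + 26}\right) = \left(11 - 3 \cdot 3^{2}\right) \left(310 + \sqrt{-11 + 26}\right) = \left(11 - 27\right) \left(310 + \sqrt{15}\right) = - 16 \left(310 + \sqrt{15}\right) = -4960 - 16 \sqrt{15}$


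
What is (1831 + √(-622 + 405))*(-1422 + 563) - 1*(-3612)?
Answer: -1569217 - 859*I*√217 ≈ -1.5692e+6 - 12654.0*I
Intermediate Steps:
(1831 + √(-622 + 405))*(-1422 + 563) - 1*(-3612) = (1831 + √(-217))*(-859) + 3612 = (1831 + I*√217)*(-859) + 3612 = (-1572829 - 859*I*√217) + 3612 = -1569217 - 859*I*√217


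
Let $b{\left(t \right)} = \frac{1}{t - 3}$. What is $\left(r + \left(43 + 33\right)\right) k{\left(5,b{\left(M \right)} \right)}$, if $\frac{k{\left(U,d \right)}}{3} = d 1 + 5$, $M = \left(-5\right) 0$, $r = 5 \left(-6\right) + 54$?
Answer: $1400$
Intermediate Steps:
$r = 24$ ($r = -30 + 54 = 24$)
$M = 0$
$b{\left(t \right)} = \frac{1}{-3 + t}$
$k{\left(U,d \right)} = 15 + 3 d$ ($k{\left(U,d \right)} = 3 \left(d 1 + 5\right) = 3 \left(d + 5\right) = 3 \left(5 + d\right) = 15 + 3 d$)
$\left(r + \left(43 + 33\right)\right) k{\left(5,b{\left(M \right)} \right)} = \left(24 + \left(43 + 33\right)\right) \left(15 + \frac{3}{-3 + 0}\right) = \left(24 + 76\right) \left(15 + \frac{3}{-3}\right) = 100 \left(15 + 3 \left(- \frac{1}{3}\right)\right) = 100 \left(15 - 1\right) = 100 \cdot 14 = 1400$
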